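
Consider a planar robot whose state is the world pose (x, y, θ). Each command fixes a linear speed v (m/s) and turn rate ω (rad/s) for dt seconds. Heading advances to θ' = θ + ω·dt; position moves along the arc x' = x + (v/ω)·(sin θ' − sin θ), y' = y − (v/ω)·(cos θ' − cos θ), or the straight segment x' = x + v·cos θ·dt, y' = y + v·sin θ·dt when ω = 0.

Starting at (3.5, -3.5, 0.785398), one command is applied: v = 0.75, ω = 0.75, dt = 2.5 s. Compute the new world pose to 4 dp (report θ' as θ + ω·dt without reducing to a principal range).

(3.2557, -1.9065, 2.6604)

θ' = 0.7854 + 0.75·2.5 = 2.6604
R = v/ω = 0.75/0.75 = 1.0000
x' = 3.5 + 1.0000·(sin 2.6604 − sin 0.7854) = 3.2557
y' = -3.5 − 1.0000·(cos 2.6604 − cos 0.7854) = -1.9065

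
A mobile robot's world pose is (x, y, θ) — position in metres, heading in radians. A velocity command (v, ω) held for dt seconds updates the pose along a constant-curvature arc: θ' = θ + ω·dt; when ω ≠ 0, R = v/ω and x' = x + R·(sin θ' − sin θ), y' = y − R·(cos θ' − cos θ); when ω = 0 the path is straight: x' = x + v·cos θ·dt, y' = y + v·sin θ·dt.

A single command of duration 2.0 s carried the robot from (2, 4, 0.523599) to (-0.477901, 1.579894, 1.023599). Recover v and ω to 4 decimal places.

Δθ = 1.023599 − 0.523599 = 0.500000
ω = Δθ/dt = 0.500000/2.0 = 0.2500
R = Δx/(sin θ' − sin θ) = -7.0000
v = R·ω = -7.0000·0.2500 = -1.7500

v = -1.7500, ω = 0.2500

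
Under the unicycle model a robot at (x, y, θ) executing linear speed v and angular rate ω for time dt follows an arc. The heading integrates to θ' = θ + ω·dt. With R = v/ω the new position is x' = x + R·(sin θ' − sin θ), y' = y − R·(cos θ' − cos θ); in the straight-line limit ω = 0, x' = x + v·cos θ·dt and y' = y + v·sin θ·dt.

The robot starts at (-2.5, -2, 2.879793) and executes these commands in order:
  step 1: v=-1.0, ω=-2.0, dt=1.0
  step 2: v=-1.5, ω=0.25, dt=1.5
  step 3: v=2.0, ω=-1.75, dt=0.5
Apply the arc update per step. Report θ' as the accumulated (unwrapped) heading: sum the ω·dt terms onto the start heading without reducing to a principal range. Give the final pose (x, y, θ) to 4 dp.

(-2.6608, -4.0546, 0.3798)

step 1: θ'=0.8798 (R=0.5000) → pose (-2.2441, -2.8016, 0.8798)
step 2: θ'=1.2548 (R=-6.0000) → pose (-3.3234, -4.7609, 1.2548)
step 3: θ'=0.3798 (R=-1.1429) → pose (-2.6608, -4.0546, 0.3798)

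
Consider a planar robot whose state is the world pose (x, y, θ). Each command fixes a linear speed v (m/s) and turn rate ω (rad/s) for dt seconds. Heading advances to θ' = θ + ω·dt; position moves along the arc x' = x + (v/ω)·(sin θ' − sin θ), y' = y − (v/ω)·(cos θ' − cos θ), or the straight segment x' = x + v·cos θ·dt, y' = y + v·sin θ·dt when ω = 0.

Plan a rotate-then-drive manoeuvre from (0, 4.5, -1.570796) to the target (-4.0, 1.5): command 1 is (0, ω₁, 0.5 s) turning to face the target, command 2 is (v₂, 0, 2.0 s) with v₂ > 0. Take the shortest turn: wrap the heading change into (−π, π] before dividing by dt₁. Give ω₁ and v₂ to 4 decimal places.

heading to target = atan2(1.5−4.5, -4−0) = -2.4981
Δθ = wrap(-2.4981 − -1.5708) = -0.9273; ω₁ = Δθ/dt₁ = -1.8546
distance = √((-4−0)² + (1.5−4.5)²) = 5.0000; v₂ = distance/dt₂ = 2.5000

ω₁ = -1.8546, v₂ = 2.5000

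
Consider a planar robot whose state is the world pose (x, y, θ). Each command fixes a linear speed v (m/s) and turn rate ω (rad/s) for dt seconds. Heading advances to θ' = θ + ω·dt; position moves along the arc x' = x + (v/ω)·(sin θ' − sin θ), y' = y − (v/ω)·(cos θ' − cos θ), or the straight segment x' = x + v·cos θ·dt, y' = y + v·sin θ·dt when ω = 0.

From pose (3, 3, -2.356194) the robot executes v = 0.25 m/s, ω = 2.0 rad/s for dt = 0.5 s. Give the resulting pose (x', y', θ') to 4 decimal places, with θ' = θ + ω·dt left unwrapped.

(2.9663, 2.8850, -1.3562)

θ' = -2.3562 + 2.0·0.5 = -1.3562
R = v/ω = 0.25/2.0 = 0.1250
x' = 3 + 0.1250·(sin -1.3562 − sin -2.3562) = 2.9663
y' = 3 − 0.1250·(cos -1.3562 − cos -2.3562) = 2.8850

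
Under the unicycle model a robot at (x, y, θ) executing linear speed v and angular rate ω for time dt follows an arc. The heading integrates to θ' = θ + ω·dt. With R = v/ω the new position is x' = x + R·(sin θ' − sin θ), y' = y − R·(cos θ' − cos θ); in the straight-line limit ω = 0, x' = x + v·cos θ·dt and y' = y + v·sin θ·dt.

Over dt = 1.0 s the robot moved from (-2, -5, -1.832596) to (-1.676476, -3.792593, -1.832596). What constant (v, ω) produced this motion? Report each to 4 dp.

v = -1.2500, ω = 0.0000

Δθ = -1.832596 − -1.832596 = 0.000000
ω = Δθ/dt = 0.000000/1.0 = 0.0000
ω = 0 → v = (Δx·cos θ + Δy·sin θ)/dt = -1.2500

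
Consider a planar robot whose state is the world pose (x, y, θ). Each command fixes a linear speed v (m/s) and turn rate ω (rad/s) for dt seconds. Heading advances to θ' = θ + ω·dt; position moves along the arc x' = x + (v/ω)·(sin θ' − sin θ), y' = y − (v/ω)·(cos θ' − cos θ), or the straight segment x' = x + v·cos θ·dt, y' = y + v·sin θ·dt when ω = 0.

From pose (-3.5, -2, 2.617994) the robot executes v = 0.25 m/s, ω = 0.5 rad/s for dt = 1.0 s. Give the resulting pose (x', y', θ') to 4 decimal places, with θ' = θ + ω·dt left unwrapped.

(-3.7382, -1.9332, 3.1180)

θ' = 2.6180 + 0.5·1.0 = 3.1180
R = v/ω = 0.25/0.5 = 0.5000
x' = -3.5 + 0.5000·(sin 3.1180 − sin 2.6180) = -3.7382
y' = -2 − 0.5000·(cos 3.1180 − cos 2.6180) = -1.9332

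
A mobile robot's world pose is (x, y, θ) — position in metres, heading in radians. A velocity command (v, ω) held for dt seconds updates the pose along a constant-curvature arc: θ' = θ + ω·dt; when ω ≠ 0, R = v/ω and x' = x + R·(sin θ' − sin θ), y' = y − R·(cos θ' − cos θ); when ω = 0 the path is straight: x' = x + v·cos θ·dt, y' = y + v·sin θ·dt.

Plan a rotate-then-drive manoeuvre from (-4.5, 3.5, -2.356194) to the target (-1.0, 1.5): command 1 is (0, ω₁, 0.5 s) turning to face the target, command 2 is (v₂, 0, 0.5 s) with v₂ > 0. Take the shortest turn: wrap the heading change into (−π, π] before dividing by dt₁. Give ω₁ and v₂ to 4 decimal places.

ω₁ = 3.6741, v₂ = 8.0623

heading to target = atan2(1.5−3.5, -1−-4.5) = -0.5191
Δθ = wrap(-0.5191 − -2.3562) = 1.8370; ω₁ = Δθ/dt₁ = 3.6741
distance = √((-1−-4.5)² + (1.5−3.5)²) = 4.0311; v₂ = distance/dt₂ = 8.0623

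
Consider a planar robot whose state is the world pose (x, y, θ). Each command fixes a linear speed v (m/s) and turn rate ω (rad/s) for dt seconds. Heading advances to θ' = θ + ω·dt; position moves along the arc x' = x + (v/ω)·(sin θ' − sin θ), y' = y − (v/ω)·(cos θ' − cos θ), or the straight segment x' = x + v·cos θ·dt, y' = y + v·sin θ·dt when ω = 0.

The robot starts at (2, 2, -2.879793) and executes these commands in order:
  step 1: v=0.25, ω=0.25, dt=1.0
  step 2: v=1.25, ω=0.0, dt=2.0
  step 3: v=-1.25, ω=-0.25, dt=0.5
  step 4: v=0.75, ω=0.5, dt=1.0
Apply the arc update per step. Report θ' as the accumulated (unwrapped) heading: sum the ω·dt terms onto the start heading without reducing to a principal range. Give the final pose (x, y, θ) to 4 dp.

step 1: θ'=-2.6298 (R=1.0000) → pose (1.7691, 1.9059, -2.6298)
step 2: θ'=-2.6298 (straight) → pose (-0.4106, 0.6816, -2.6298)
step 3: θ'=-2.7548 (R=5.0000) → pose (0.1520, 0.9529, -2.7548)
step 4: θ'=-2.2548 (R=1.5000) → pose (-0.4447, 0.5115, -2.2548)

(-0.4447, 0.5115, -2.2548)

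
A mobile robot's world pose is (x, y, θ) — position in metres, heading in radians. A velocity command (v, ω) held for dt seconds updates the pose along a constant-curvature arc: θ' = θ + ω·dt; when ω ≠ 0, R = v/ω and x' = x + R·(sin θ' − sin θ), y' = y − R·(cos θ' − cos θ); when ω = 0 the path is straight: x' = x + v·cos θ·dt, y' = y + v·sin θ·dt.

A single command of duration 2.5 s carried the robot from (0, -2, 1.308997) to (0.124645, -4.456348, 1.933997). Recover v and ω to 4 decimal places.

v = -1.0000, ω = 0.2500

Δθ = 1.933997 − 1.308997 = 0.625000
ω = Δθ/dt = 0.625000/2.5 = 0.2500
R = −Δy/(cos θ' − cos θ) = -4.0000
v = R·ω = -4.0000·0.2500 = -1.0000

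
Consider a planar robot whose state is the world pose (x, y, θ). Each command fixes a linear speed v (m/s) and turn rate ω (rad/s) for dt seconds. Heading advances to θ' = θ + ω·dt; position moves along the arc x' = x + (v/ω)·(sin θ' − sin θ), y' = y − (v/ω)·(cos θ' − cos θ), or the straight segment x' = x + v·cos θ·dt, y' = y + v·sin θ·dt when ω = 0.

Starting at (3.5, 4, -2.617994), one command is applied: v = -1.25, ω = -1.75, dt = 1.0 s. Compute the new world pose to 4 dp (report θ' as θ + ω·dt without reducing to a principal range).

(4.5295, 3.6226, -4.3680)

θ' = -2.6180 + -1.75·1.0 = -4.3680
R = v/ω = -1.25/-1.75 = 0.7143
x' = 3.5 + 0.7143·(sin -4.3680 − sin -2.6180) = 4.5295
y' = 4 − 0.7143·(cos -4.3680 − cos -2.6180) = 3.6226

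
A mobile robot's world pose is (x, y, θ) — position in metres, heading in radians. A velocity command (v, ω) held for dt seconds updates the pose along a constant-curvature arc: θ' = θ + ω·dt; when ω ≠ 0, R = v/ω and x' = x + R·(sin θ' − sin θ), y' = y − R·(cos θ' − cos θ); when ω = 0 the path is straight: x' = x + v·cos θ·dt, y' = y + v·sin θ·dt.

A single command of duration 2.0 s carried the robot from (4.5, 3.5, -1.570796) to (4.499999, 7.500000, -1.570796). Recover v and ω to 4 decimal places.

Δθ = -1.570796 − -1.570796 = 0.000000
ω = Δθ/dt = 0.000000/2.0 = 0.0000
ω = 0 → v = (Δx·cos θ + Δy·sin θ)/dt = -2.0000

v = -2.0000, ω = 0.0000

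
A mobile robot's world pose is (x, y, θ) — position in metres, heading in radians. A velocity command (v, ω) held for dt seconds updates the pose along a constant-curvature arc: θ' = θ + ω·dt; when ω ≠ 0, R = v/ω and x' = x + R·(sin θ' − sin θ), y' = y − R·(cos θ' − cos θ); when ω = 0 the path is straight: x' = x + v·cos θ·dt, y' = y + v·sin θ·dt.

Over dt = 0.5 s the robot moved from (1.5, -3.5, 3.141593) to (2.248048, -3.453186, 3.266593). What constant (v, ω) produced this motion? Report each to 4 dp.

Δθ = 3.266593 − 3.141593 = 0.125000
ω = Δθ/dt = 0.125000/0.5 = 0.2500
R = Δx/(sin θ' − sin θ) = -6.0000
v = R·ω = -6.0000·0.2500 = -1.5000

v = -1.5000, ω = 0.2500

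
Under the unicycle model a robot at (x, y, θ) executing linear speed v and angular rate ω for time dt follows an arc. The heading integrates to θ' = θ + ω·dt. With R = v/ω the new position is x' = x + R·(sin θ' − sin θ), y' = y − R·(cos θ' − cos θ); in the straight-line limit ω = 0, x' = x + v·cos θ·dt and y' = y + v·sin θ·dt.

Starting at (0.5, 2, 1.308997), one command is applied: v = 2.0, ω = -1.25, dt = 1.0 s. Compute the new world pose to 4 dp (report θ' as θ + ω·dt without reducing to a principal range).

θ' = 1.3090 + -1.25·1.0 = 0.0590
R = v/ω = 2.0/-1.25 = -1.6000
x' = 0.5 + -1.6000·(sin 0.0590 − sin 1.3090) = 1.9511
y' = 2 − -1.6000·(cos 0.0590 − cos 1.3090) = 3.1831

(1.9511, 3.1831, 0.0590)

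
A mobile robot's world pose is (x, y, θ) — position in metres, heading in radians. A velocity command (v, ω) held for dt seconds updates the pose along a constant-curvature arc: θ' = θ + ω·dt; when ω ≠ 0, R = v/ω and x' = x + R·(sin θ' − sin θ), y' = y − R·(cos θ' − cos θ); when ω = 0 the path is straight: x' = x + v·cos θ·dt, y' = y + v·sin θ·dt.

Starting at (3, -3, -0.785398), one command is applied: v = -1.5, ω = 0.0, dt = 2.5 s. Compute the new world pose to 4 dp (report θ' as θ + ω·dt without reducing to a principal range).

θ' = -0.7854 + 0.0·2.5 = -0.7854
ω = 0 → straight: x' = 3 + -1.5·cos(-0.7854)·2.5 = 0.3483
y' = -3 + -1.5·sin(-0.7854)·2.5 = -0.3484

(0.3483, -0.3484, -0.7854)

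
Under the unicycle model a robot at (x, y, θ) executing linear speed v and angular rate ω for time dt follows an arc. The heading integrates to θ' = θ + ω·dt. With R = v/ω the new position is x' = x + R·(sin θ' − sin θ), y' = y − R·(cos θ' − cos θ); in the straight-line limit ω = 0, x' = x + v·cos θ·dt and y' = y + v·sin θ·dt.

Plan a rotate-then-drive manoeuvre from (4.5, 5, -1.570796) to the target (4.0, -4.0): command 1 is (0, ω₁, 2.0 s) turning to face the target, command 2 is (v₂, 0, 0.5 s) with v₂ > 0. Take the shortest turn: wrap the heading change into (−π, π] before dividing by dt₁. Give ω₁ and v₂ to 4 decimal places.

heading to target = atan2(-4−5, 4−4.5) = -1.6263
Δθ = wrap(-1.6263 − -1.5708) = -0.0555; ω₁ = Δθ/dt₁ = -0.0277
distance = √((4−4.5)² + (-4−5)²) = 9.0139; v₂ = distance/dt₂ = 18.0278

ω₁ = -0.0277, v₂ = 18.0278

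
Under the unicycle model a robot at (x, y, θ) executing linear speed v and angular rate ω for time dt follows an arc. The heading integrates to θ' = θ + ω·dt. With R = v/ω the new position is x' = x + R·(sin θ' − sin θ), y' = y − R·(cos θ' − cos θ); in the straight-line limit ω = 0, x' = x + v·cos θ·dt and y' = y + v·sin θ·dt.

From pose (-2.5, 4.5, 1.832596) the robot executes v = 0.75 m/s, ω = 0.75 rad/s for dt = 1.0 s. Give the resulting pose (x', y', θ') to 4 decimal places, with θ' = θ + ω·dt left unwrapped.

θ' = 1.8326 + 0.75·1.0 = 2.5826
R = v/ω = 0.75/0.75 = 1.0000
x' = -2.5 + 1.0000·(sin 2.5826 − sin 1.8326) = -2.9356
y' = 4.5 − 1.0000·(cos 2.5826 − cos 1.8326) = 5.0890

(-2.9356, 5.0890, 2.5826)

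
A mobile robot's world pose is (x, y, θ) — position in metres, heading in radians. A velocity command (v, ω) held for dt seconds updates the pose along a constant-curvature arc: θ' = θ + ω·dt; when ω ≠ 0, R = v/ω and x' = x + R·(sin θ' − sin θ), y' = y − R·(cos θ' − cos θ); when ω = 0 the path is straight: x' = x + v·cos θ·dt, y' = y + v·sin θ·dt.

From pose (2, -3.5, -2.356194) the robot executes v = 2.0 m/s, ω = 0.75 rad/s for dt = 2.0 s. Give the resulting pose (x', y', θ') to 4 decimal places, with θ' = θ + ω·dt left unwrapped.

(1.8713, -7.1331, -0.8562)

θ' = -2.3562 + 0.75·2.0 = -0.8562
R = v/ω = 2.0/0.75 = 2.6667
x' = 2 + 2.6667·(sin -0.8562 − sin -2.3562) = 1.8713
y' = -3.5 − 2.6667·(cos -0.8562 − cos -2.3562) = -7.1331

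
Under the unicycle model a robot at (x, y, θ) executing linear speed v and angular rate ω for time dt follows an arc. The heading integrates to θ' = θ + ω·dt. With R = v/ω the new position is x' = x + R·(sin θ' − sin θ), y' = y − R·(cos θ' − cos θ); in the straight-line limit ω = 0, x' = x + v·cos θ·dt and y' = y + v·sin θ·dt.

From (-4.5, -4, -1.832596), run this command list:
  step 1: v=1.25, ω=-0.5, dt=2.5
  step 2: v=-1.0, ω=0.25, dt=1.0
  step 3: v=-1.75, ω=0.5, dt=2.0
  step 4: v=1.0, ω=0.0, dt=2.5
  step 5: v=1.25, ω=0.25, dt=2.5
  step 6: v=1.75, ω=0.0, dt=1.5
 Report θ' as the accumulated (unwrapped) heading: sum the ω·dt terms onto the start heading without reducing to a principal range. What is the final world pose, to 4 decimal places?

step 1: θ'=-3.0826 (R=-2.5000) → pose (-6.7674, -5.8486, -3.0826)
step 2: θ'=-2.8326 (R=-4.0000) → pose (-5.7868, -5.6661, -2.8326)
step 3: θ'=-1.8326 (R=-3.5000) → pose (-3.4705, -3.2377, -1.8326)
step 4: θ'=-1.8326 (straight) → pose (-4.1175, -5.6526, -1.8326)
step 5: θ'=-1.2076 (R=5.0000) → pose (-3.9617, -8.7230, -1.2076)
step 6: θ'=-1.2076 (straight) → pose (-3.0291, -11.1768, -1.2076)

(-3.0291, -11.1768, -1.2076)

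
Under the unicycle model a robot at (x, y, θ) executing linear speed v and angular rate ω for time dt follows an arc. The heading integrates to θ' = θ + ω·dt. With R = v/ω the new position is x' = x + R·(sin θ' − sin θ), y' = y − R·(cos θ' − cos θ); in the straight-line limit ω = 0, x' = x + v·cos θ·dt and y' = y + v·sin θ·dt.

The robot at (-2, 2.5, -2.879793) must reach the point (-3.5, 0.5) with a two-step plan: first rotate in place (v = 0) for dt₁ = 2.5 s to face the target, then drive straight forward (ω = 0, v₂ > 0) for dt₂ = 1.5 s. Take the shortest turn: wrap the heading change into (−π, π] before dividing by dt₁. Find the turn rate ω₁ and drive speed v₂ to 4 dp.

ω₁ = 0.2662, v₂ = 1.6667

heading to target = atan2(0.5−2.5, -3.5−-2) = -2.2143
Δθ = wrap(-2.2143 − -2.8798) = 0.6655; ω₁ = Δθ/dt₁ = 0.2662
distance = √((-3.5−-2)² + (0.5−2.5)²) = 2.5000; v₂ = distance/dt₂ = 1.6667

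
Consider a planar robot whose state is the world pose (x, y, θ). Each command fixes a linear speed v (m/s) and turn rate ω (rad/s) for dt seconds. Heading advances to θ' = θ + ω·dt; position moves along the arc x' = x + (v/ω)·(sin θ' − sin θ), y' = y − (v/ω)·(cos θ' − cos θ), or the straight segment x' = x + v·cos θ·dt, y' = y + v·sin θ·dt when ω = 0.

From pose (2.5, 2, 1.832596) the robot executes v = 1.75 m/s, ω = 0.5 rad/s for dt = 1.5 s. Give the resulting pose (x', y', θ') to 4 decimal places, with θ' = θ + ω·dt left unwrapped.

θ' = 1.8326 + 0.5·1.5 = 2.5826
R = v/ω = 1.75/0.5 = 3.5000
x' = 2.5 + 3.5000·(sin 2.5826 − sin 1.8326) = 0.9754
y' = 2 − 3.5000·(cos 2.5826 − cos 1.8326) = 4.0614

(0.9754, 4.0614, 2.5826)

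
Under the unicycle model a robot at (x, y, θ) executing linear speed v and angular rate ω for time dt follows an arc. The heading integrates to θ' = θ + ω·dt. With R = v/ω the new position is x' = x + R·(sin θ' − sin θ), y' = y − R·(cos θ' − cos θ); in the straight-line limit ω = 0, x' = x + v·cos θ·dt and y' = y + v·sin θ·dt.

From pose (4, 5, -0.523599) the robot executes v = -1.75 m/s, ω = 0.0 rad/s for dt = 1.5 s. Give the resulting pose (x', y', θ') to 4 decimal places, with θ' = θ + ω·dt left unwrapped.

θ' = -0.5236 + 0.0·1.5 = -0.5236
ω = 0 → straight: x' = 4 + -1.75·cos(-0.5236)·1.5 = 1.7267
y' = 5 + -1.75·sin(-0.5236)·1.5 = 6.3125

(1.7267, 6.3125, -0.5236)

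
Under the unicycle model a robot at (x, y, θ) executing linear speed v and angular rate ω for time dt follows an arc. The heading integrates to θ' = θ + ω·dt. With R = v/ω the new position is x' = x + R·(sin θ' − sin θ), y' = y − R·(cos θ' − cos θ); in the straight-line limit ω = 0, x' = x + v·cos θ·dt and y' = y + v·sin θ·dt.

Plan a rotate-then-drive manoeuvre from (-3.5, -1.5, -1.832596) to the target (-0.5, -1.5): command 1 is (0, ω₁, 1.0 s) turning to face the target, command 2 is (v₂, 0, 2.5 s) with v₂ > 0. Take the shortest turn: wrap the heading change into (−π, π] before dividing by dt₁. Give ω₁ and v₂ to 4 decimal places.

ω₁ = 1.8326, v₂ = 1.2000

heading to target = atan2(-1.5−-1.5, -0.5−-3.5) = 0.0000
Δθ = wrap(0.0000 − -1.8326) = 1.8326; ω₁ = Δθ/dt₁ = 1.8326
distance = √((-0.5−-3.5)² + (-1.5−-1.5)²) = 3.0000; v₂ = distance/dt₂ = 1.2000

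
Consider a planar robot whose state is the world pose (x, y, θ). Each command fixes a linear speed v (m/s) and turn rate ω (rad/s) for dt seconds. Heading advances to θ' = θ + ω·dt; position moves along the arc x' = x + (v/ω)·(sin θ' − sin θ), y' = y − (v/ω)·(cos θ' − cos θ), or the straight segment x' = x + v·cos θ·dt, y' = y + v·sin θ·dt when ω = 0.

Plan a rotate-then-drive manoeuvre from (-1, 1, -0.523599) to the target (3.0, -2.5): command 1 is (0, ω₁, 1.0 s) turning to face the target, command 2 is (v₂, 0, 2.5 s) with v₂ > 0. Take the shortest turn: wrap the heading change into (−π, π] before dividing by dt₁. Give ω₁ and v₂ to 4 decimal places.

ω₁ = -0.1952, v₂ = 2.1260

heading to target = atan2(-2.5−1, 3−-1) = -0.7188
Δθ = wrap(-0.7188 − -0.5236) = -0.1952; ω₁ = Δθ/dt₁ = -0.1952
distance = √((3−-1)² + (-2.5−1)²) = 5.3151; v₂ = distance/dt₂ = 2.1260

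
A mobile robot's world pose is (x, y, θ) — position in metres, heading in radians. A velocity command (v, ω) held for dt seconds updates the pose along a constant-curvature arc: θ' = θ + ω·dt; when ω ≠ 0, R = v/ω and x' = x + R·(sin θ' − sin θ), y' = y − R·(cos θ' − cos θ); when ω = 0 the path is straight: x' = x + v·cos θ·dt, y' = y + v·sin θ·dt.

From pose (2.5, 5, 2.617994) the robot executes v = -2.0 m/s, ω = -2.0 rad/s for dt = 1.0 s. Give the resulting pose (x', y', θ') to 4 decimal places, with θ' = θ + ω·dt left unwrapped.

θ' = 2.6180 + -2.0·1.0 = 0.6180
R = v/ω = -2.0/-2.0 = 1.0000
x' = 2.5 + 1.0000·(sin 0.6180 − sin 2.6180) = 2.5794
y' = 5 − 1.0000·(cos 0.6180 − cos 2.6180) = 3.3189

(2.5794, 3.3189, 0.6180)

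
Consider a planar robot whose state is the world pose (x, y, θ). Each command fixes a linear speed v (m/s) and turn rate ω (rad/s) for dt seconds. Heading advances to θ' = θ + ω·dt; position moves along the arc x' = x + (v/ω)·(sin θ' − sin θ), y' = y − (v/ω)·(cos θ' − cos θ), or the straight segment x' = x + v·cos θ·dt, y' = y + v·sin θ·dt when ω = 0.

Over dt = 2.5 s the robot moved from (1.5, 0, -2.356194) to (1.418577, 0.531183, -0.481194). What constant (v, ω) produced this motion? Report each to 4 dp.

Δθ = -0.481194 − -2.356194 = 1.875000
ω = Δθ/dt = 1.875000/2.5 = 0.7500
R = −Δy/(cos θ' − cos θ) = -0.3333
v = R·ω = -0.3333·0.7500 = -0.2500

v = -0.2500, ω = 0.7500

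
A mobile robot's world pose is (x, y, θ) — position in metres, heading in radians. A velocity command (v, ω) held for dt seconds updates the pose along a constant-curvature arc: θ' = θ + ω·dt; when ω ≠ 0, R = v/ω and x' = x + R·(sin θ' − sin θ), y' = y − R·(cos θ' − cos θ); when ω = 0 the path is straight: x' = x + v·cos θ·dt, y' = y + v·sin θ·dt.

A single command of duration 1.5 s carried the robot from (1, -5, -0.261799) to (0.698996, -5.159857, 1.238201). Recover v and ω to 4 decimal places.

v = -0.2500, ω = 1.0000

Δθ = 1.238201 − -0.261799 = 1.500000
ω = Δθ/dt = 1.500000/1.5 = 1.0000
R = Δx/(sin θ' − sin θ) = -0.2500
v = R·ω = -0.2500·1.0000 = -0.2500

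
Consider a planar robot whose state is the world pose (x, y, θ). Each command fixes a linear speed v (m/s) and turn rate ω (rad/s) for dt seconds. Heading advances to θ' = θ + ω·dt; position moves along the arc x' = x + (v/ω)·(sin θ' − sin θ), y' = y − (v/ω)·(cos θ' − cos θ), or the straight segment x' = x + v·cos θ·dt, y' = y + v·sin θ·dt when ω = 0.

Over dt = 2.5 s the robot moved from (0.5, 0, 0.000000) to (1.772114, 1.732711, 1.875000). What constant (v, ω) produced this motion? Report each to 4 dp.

Δθ = 1.875000 − 0.000000 = 1.875000
ω = Δθ/dt = 1.875000/2.5 = 0.7500
R = −Δy/(cos θ' − cos θ) = 1.3333
v = R·ω = 1.3333·0.7500 = 1.0000

v = 1.0000, ω = 0.7500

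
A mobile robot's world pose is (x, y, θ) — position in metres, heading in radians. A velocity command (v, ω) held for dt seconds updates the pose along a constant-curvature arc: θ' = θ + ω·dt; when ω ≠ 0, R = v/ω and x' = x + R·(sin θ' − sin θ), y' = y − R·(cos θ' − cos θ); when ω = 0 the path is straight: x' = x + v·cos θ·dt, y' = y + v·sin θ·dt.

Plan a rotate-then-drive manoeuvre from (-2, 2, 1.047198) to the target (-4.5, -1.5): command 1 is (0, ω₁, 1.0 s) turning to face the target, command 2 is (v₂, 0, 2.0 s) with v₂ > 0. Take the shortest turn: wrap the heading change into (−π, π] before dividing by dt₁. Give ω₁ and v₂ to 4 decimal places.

heading to target = atan2(-1.5−2, -4.5−-2) = -2.1910
Δθ = wrap(-2.1910 − 1.0472) = 3.0449; ω₁ = Δθ/dt₁ = 3.0449
distance = √((-4.5−-2)² + (-1.5−2)²) = 4.3012; v₂ = distance/dt₂ = 2.1506

ω₁ = 3.0449, v₂ = 2.1506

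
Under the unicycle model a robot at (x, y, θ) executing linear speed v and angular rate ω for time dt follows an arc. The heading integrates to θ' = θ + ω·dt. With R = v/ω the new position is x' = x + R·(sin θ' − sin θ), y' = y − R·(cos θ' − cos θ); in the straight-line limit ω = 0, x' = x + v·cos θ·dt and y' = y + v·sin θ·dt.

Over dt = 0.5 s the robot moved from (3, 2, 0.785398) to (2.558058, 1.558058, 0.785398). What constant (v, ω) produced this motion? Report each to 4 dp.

Δθ = 0.785398 − 0.785398 = 0.000000
ω = Δθ/dt = 0.000000/0.5 = 0.0000
ω = 0 → v = (Δx·cos θ + Δy·sin θ)/dt = -1.2500

v = -1.2500, ω = 0.0000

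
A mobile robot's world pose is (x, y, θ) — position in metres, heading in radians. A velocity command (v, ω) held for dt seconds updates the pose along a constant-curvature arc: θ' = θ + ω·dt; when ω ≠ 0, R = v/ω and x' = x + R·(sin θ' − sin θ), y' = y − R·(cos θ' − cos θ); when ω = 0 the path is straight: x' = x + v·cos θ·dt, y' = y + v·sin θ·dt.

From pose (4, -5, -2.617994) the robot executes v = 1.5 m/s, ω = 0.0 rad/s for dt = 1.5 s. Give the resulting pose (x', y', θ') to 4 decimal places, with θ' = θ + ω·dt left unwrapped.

(2.0514, -6.1250, -2.6180)

θ' = -2.6180 + 0.0·1.5 = -2.6180
ω = 0 → straight: x' = 4 + 1.5·cos(-2.6180)·1.5 = 2.0514
y' = -5 + 1.5·sin(-2.6180)·1.5 = -6.1250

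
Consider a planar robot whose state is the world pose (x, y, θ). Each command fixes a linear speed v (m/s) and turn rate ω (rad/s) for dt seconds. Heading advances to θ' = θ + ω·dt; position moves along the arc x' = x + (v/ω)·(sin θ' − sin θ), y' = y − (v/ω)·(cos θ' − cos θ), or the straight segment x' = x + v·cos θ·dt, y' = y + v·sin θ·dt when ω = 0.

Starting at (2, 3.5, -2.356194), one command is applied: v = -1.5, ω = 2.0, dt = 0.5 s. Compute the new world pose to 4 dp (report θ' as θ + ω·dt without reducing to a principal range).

θ' = -2.3562 + 2.0·0.5 = -1.3562
R = v/ω = -1.5/2.0 = -0.7500
x' = 2 + -0.7500·(sin -1.3562 − sin -2.3562) = 2.2025
y' = 3.5 − -0.7500·(cos -1.3562 − cos -2.3562) = 4.1900

(2.2025, 4.1900, -1.3562)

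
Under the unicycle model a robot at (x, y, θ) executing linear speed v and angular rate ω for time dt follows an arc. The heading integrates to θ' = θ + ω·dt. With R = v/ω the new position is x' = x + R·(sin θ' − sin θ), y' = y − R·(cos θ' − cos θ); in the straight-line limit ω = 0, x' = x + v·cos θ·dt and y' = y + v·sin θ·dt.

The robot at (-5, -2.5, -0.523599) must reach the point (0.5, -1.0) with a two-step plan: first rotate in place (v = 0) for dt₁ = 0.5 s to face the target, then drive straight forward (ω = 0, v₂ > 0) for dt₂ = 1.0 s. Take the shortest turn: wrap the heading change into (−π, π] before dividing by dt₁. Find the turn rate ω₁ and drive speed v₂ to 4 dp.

heading to target = atan2(-1−-2.5, 0.5−-5) = 0.2663
Δθ = wrap(0.2663 − -0.5236) = 0.7899; ω₁ = Δθ/dt₁ = 1.5797
distance = √((0.5−-5)² + (-1−-2.5)²) = 5.7009; v₂ = distance/dt₂ = 5.7009

ω₁ = 1.5797, v₂ = 5.7009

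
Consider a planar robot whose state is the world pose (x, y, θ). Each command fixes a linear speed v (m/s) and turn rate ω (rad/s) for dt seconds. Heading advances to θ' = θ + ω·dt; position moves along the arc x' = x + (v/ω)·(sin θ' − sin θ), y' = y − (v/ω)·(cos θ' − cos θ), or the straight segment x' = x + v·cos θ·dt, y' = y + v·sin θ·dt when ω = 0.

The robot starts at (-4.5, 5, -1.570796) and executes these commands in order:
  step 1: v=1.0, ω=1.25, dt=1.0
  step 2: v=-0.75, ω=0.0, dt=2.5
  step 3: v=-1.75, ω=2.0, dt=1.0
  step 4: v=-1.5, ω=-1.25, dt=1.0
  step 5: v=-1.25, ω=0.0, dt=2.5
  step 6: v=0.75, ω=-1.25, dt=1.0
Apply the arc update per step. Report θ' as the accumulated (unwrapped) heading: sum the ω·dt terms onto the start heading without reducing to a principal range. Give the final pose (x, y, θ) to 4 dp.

step 1: θ'=-0.3208 (R=0.8000) → pose (-3.9523, 4.2408, -0.3208)
step 2: θ'=-0.3208 (straight) → pose (-5.7316, 4.8320, -0.3208)
step 3: θ'=1.6792 (R=-0.8750) → pose (-6.8774, 3.9070, 1.6792)
step 4: θ'=0.4292 (R=1.2000) → pose (-7.5710, 2.6860, 0.4292)
step 5: θ'=0.4292 (straight) → pose (-10.4125, 1.3856, 0.4292)
step 6: θ'=-0.8208 (R=-0.6000) → pose (-9.7238, 1.2490, -0.8208)

(-9.7238, 1.2490, -0.8208)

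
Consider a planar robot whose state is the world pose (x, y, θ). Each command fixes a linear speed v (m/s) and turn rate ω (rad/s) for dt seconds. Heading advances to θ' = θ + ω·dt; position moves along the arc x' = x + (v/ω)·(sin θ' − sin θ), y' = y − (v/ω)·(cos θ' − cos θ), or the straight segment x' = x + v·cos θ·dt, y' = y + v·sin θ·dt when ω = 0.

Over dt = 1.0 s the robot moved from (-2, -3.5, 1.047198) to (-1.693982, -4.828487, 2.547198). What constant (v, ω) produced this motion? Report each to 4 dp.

v = -1.5000, ω = 1.5000

Δθ = 2.547198 − 1.047198 = 1.500000
ω = Δθ/dt = 1.500000/1.0 = 1.5000
R = −Δy/(cos θ' − cos θ) = -1.0000
v = R·ω = -1.0000·1.5000 = -1.5000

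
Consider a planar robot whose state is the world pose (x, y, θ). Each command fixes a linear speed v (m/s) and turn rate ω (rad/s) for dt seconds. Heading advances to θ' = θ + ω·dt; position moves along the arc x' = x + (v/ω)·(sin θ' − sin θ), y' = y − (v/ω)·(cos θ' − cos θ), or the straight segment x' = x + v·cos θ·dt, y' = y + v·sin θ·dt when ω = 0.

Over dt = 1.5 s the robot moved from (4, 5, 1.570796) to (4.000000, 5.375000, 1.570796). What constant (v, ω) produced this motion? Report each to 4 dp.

Δθ = 1.570796 − 1.570796 = 0.000000
ω = Δθ/dt = 0.000000/1.5 = 0.0000
ω = 0 → v = (Δx·cos θ + Δy·sin θ)/dt = 0.2500

v = 0.2500, ω = 0.0000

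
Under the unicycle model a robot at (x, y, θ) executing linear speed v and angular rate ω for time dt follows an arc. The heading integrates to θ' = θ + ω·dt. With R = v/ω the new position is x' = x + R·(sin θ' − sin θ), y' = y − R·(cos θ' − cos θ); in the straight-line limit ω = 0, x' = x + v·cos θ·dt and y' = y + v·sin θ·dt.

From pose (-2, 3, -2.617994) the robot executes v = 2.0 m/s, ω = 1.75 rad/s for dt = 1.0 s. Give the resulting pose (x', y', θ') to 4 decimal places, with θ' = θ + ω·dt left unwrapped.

(-2.3006, 1.2716, -0.8680)

θ' = -2.6180 + 1.75·1.0 = -0.8680
R = v/ω = 2.0/1.75 = 1.1429
x' = -2 + 1.1429·(sin -0.8680 − sin -2.6180) = -2.3006
y' = 3 − 1.1429·(cos -0.8680 − cos -2.6180) = 1.2716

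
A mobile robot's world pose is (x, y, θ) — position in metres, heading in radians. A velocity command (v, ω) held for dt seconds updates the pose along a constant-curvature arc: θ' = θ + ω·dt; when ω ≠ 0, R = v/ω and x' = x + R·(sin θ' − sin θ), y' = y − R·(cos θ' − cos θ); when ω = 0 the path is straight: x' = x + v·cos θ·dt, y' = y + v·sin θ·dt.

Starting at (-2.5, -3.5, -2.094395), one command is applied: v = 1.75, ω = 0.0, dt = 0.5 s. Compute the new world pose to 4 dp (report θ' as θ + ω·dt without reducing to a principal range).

(-2.9375, -4.2578, -2.0944)

θ' = -2.0944 + 0.0·0.5 = -2.0944
ω = 0 → straight: x' = -2.5 + 1.75·cos(-2.0944)·0.5 = -2.9375
y' = -3.5 + 1.75·sin(-2.0944)·0.5 = -4.2578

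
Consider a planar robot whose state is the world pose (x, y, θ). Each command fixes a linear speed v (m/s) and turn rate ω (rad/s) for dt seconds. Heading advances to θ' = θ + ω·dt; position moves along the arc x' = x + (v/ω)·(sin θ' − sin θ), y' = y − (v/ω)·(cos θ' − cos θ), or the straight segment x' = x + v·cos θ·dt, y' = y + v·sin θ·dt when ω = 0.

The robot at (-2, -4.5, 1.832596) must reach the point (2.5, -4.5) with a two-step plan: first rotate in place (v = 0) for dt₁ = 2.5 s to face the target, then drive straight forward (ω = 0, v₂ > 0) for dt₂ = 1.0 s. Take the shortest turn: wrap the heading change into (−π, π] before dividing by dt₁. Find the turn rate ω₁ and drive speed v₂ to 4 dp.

ω₁ = -0.7330, v₂ = 4.5000

heading to target = atan2(-4.5−-4.5, 2.5−-2) = 0.0000
Δθ = wrap(0.0000 − 1.8326) = -1.8326; ω₁ = Δθ/dt₁ = -0.7330
distance = √((2.5−-2)² + (-4.5−-4.5)²) = 4.5000; v₂ = distance/dt₂ = 4.5000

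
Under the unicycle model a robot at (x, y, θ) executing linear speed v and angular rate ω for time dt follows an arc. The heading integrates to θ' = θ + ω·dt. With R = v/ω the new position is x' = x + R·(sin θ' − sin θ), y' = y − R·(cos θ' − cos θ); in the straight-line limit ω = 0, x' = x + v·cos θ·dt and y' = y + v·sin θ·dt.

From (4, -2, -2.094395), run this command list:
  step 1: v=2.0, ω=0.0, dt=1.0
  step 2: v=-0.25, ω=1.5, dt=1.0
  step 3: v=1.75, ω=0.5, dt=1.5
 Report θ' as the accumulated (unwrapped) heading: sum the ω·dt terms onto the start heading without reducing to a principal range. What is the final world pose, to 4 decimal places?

(5.4514, -4.0686, 0.1556)

step 1: θ'=-2.0944 (straight) → pose (3.0000, -3.7321, -2.0944)
step 2: θ'=-0.5944 (R=-0.1667) → pose (2.9490, -3.5106, -0.5944)
step 3: θ'=0.1556 (R=3.5000) → pose (5.4514, -4.0686, 0.1556)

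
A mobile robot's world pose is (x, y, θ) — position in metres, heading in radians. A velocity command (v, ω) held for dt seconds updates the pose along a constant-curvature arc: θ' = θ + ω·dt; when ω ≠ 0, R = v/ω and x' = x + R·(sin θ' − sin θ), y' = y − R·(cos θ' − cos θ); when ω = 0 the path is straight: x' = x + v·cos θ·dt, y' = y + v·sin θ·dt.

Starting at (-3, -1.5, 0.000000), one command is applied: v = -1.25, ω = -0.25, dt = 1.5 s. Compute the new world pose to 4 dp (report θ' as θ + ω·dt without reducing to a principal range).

(-4.8314, -1.1525, -0.3750)

θ' = 0.0000 + -0.25·1.5 = -0.3750
R = v/ω = -1.25/-0.25 = 5.0000
x' = -3 + 5.0000·(sin -0.3750 − sin 0.0000) = -4.8314
y' = -1.5 − 5.0000·(cos -0.3750 − cos 0.0000) = -1.1525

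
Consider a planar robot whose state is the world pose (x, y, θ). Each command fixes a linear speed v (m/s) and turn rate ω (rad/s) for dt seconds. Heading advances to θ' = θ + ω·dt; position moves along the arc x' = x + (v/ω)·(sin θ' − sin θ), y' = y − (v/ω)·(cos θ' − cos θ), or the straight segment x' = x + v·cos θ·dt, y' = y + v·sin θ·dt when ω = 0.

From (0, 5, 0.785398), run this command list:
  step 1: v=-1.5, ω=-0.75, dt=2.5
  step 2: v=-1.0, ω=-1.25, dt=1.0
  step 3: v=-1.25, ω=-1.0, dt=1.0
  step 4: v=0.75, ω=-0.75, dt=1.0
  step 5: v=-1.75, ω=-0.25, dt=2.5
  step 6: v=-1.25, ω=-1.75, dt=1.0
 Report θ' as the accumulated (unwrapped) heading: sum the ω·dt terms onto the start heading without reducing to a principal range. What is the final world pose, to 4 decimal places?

step 1: θ'=-1.0896 (R=2.0000) → pose (-3.1871, 5.4885, -1.0896)
step 2: θ'=-2.3396 (R=0.8000) → pose (-3.0529, 6.4150, -2.3396)
step 3: θ'=-3.3396 (R=1.2500) → pose (-1.9086, 6.7715, -3.3396)
step 4: θ'=-4.0896 (R=-1.0000) → pose (-2.5242, 7.1687, -4.0896)
step 5: θ'=-4.7146 (R=7.0000) → pose (-1.2100, 3.0701, -4.7146)
step 6: θ'=-6.4646 (R=0.7143) → pose (-2.0531, 2.3691, -6.4646)

(-2.0531, 2.3691, -6.4646)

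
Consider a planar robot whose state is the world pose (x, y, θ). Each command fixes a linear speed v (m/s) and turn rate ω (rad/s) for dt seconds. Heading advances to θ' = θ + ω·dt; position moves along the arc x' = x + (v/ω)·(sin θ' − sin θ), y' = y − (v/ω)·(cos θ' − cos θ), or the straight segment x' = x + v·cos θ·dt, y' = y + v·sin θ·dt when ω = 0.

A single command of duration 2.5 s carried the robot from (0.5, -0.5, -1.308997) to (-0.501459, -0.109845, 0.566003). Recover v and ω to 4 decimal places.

v = -0.5000, ω = 0.7500

Δθ = 0.566003 − -1.308997 = 1.875000
ω = Δθ/dt = 1.875000/2.5 = 0.7500
R = Δx/(sin θ' − sin θ) = -0.6667
v = R·ω = -0.6667·0.7500 = -0.5000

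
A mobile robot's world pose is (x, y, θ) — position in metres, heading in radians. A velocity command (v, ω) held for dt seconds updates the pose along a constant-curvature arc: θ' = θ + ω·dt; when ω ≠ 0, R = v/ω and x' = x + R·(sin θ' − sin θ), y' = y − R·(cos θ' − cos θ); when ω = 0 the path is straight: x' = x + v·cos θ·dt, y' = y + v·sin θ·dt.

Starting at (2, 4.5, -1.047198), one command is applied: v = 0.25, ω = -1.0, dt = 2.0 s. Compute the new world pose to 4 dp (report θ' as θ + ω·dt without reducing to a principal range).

(1.8071, 4.1261, -3.0472)

θ' = -1.0472 + -1.0·2.0 = -3.0472
R = v/ω = 0.25/-1.0 = -0.2500
x' = 2 + -0.2500·(sin -3.0472 − sin -1.0472) = 1.8071
y' = 4.5 − -0.2500·(cos -3.0472 − cos -1.0472) = 4.1261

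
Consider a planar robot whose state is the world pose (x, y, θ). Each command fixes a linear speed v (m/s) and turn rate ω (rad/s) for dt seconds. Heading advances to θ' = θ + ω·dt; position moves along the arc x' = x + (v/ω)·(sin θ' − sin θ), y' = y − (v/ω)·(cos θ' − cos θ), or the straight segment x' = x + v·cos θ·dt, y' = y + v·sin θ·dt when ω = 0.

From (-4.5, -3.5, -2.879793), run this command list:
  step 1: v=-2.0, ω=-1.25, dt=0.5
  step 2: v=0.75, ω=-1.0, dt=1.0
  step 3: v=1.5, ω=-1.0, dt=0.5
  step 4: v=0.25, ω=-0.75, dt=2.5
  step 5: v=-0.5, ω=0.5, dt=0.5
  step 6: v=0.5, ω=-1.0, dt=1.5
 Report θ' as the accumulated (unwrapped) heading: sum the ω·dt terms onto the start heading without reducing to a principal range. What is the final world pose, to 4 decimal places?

(-3.3579, -2.5753, -8.1298)

step 1: θ'=-3.5048 (R=1.6000) → pose (-3.5175, -3.5499, -3.5048)
step 2: θ'=-4.5048 (R=-0.7500) → pose (-3.9849, -3.0034, -4.5048)
step 3: θ'=-5.0048 (R=-1.5000) → pose (-3.9534, -2.2618, -5.0048)
step 4: θ'=-6.8798 (R=-0.3333) → pose (-3.4470, -2.0822, -6.8798)
step 5: θ'=-6.6298 (R=-1.0000) → pose (-3.6691, -1.9689, -6.6298)
step 6: θ'=-8.1298 (R=-0.5000) → pose (-3.3579, -2.5753, -8.1298)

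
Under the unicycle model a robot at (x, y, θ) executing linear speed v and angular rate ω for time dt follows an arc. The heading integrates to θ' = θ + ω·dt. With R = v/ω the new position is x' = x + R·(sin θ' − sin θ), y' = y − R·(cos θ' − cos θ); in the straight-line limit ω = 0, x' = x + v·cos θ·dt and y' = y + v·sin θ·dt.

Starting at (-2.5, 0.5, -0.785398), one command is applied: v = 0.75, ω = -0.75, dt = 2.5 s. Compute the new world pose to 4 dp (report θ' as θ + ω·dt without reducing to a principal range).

(-2.7443, -1.0935, -2.6604)

θ' = -0.7854 + -0.75·2.5 = -2.6604
R = v/ω = 0.75/-0.75 = -1.0000
x' = -2.5 + -1.0000·(sin -2.6604 − sin -0.7854) = -2.7443
y' = 0.5 − -1.0000·(cos -2.6604 − cos -0.7854) = -1.0935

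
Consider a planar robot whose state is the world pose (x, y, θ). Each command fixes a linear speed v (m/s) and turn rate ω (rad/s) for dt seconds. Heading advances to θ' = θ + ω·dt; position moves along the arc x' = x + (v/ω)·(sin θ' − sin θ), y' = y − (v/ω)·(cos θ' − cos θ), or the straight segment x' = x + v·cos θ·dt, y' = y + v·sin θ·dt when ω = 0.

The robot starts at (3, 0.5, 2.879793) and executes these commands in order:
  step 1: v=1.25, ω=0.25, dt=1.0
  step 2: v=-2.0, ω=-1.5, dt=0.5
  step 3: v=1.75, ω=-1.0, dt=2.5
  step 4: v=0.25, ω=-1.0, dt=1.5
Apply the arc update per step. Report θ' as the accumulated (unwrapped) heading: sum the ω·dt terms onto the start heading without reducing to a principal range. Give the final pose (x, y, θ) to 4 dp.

step 1: θ'=3.1298 (R=5.0000) → pose (1.7649, 0.6700, 3.1298)
step 2: θ'=2.3798 (R=1.3333) → pose (2.6695, 0.3016, 2.3798)
step 3: θ'=-0.1202 (R=-1.7500) → pose (4.0872, 3.3052, -0.1202)
step 4: θ'=-1.6202 (R=-0.2500) → pose (4.3069, 3.0447, -1.6202)

(4.3069, 3.0447, -1.6202)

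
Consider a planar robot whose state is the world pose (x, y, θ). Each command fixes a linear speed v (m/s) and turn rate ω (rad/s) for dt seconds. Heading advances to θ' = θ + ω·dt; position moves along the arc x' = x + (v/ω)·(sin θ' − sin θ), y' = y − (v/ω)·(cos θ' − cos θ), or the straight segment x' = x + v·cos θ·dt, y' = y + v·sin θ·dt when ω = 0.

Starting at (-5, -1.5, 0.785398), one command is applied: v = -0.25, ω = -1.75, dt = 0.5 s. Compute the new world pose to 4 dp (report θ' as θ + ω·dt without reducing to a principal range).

(-5.1138, -1.5413, -0.0896)

θ' = 0.7854 + -1.75·0.5 = -0.0896
R = v/ω = -0.25/-1.75 = 0.1429
x' = -5 + 0.1429·(sin -0.0896 − sin 0.7854) = -5.1138
y' = -1.5 − 0.1429·(cos -0.0896 − cos 0.7854) = -1.5413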